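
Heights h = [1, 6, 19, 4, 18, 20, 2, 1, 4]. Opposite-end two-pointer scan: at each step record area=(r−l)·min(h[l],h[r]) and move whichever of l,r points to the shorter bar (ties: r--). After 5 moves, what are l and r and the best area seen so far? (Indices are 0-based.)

l=0 r=8: min(1,4)*8=8 best=8 *, l++
l=1 r=8: min(6,4)*7=28 best=28 *, r--
l=1 r=7: min(6,1)*6=6 best=28, r--
l=1 r=6: min(6,2)*5=10 best=28, r--
l=1 r=5: min(6,20)*4=24 best=28, l++

l=2, r=5, best area=28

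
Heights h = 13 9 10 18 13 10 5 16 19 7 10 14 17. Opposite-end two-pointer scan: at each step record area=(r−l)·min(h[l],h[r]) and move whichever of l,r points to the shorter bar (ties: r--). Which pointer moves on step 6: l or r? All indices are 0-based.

l=0 r=12: min(13,17)*12=156 best=156 *, l++
l=1 r=12: min(9,17)*11=99 best=156, l++
l=2 r=12: min(10,17)*10=100 best=156, l++
l=3 r=12: min(18,17)*9=153 best=156, r--
l=3 r=11: min(18,14)*8=112 best=156, r--
l=3 r=10: min(18,10)*7=70 best=156, r--

r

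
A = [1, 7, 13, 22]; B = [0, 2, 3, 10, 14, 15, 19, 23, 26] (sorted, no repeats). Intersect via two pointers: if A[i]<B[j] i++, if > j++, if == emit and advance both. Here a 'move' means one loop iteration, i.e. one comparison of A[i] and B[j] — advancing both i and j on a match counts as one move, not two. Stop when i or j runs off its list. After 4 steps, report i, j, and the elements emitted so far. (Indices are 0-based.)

i=0 j=0: 1>0, j++
i=0 j=1: 1<2, i++
i=1 j=1: 7>2, j++
i=1 j=2: 7>3, j++

i=1, j=3, emitted=[]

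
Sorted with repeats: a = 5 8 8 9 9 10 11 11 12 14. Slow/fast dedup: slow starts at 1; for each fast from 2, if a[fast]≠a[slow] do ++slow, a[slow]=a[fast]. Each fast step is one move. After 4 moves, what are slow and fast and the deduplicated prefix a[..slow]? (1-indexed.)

slow=1 fast=2: a[fast]=8≠a[slow]=5 write a[2]=8, slow++,fast++
slow=2 fast=3: a[fast]=8=a[slow] dup, fast++
slow=2 fast=4: a[fast]=9≠a[slow]=8 write a[3]=9, slow++,fast++
slow=3 fast=5: a[fast]=9=a[slow] dup, fast++

slow=3, fast=6, prefix=[5, 8, 9]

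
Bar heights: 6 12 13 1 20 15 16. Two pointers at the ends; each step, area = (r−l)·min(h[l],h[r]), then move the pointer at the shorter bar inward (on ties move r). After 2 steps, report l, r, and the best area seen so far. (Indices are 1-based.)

[1,7] min(6,16)*6=36 best=36 * → l++
[2,7] min(12,16)*5=60 best=60 * → l++

l=3, r=7, best area=60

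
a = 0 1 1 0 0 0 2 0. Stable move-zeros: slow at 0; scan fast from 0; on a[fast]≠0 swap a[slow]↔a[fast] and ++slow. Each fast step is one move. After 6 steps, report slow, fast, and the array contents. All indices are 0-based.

slow=2, fast=6, a=[1, 1, 0, 0, 0, 0, 2, 0]

(s=0,f=0) a[fast]=0 → fast++
(s=0,f=1) a[fast]=1≠0 swap→a[0]=1 → slow++,fast++
(s=1,f=2) a[fast]=1≠0 swap→a[1]=1 → slow++,fast++
(s=2,f=3) a[fast]=0 → fast++
(s=2,f=4) a[fast]=0 → fast++
(s=2,f=5) a[fast]=0 → fast++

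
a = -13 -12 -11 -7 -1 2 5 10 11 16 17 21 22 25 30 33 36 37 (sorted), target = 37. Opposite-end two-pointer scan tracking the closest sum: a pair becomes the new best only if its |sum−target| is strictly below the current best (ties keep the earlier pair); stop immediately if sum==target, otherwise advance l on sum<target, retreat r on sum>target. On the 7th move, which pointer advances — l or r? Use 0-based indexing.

[0,17] -13+37=24 d=13 * → l++
[1,17] -12+37=25 d=12 * → l++
[2,17] -11+37=26 d=11 * → l++
[3,17] -7+37=30 d=7 * → l++
[4,17] -1+37=36 d=1 * → l++
[5,17] 2+37=39 d=2 → r--
[5,16] 2+36=38 d=1 → r--

r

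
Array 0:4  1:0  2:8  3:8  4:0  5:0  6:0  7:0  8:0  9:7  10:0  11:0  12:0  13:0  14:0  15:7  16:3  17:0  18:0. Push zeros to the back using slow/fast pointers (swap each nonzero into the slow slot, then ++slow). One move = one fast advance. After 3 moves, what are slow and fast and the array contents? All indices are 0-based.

slow=2, fast=3, a=[4, 8, 0, 8, 0, 0, 0, 0, 0, 7, 0, 0, 0, 0, 0, 7, 3, 0, 0]

slow=0 fast=0: a[fast]=4≠0 swap→a[0]=4, slow++,fast++
slow=1 fast=1: a[fast]=0, fast++
slow=1 fast=2: a[fast]=8≠0 swap→a[1]=8, slow++,fast++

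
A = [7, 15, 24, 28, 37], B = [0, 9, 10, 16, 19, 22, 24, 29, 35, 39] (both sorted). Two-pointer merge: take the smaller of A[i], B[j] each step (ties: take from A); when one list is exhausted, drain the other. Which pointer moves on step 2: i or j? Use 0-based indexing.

[i=0,j=0] A[i]=7>B[j]=0 take 0 → j++
[i=0,j=1] A[i]=7<=B[j]=9 take 7 → i++

i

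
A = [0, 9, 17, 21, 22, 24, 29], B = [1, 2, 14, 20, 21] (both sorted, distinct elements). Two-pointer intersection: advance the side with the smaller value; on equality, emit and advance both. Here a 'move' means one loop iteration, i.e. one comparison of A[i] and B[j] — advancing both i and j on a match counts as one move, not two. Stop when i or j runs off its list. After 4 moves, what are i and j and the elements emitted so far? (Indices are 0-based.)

[i=0,j=0] 0<1 → i++
[i=1,j=0] 9>1 → j++
[i=1,j=1] 9>2 → j++
[i=1,j=2] 9<14 → i++

i=2, j=2, emitted=[]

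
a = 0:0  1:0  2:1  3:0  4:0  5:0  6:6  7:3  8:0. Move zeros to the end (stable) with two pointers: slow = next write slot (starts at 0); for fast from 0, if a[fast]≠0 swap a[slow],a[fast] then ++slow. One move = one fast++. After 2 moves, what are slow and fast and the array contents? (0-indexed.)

(s=0,f=0) a[fast]=0 → fast++
(s=0,f=1) a[fast]=0 → fast++

slow=0, fast=2, a=[0, 0, 1, 0, 0, 0, 6, 3, 0]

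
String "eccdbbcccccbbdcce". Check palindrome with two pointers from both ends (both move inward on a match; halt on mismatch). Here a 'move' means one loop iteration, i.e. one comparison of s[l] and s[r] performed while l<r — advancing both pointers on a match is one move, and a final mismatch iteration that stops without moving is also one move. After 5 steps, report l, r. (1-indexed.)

l=6, r=12

l=1 r=17: 'e'=='e', l++,r--
l=2 r=16: 'c'=='c', l++,r--
l=3 r=15: 'c'=='c', l++,r--
l=4 r=14: 'd'=='d', l++,r--
l=5 r=13: 'b'=='b', l++,r--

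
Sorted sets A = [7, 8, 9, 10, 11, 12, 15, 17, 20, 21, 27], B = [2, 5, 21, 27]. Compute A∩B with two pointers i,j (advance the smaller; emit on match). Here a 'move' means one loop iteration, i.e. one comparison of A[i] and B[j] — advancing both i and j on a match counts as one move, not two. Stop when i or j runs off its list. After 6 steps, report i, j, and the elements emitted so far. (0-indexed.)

i=4, j=2, emitted=[]

[i=0,j=0] 7>2 → j++
[i=0,j=1] 7>5 → j++
[i=0,j=2] 7<21 → i++
[i=1,j=2] 8<21 → i++
[i=2,j=2] 9<21 → i++
[i=3,j=2] 10<21 → i++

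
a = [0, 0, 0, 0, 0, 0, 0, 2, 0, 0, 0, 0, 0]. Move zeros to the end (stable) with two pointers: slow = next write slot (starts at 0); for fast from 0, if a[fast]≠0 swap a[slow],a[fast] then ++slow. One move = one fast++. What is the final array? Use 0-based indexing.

[2, 0, 0, 0, 0, 0, 0, 0, 0, 0, 0, 0, 0]

(s=0,f=0) a[fast]=0 → fast++
(s=0,f=1) a[fast]=0 → fast++
(s=0,f=2) a[fast]=0 → fast++
(s=0,f=3) a[fast]=0 → fast++
(s=0,f=4) a[fast]=0 → fast++
(s=0,f=5) a[fast]=0 → fast++
(s=0,f=6) a[fast]=0 → fast++
(s=0,f=7) a[fast]=2≠0 swap→a[0]=2 → slow++,fast++
(s=1,f=8) a[fast]=0 → fast++
(s=1,f=9) a[fast]=0 → fast++
(s=1,f=10) a[fast]=0 → fast++
(s=1,f=11) a[fast]=0 → fast++
(s=1,f=12) a[fast]=0 → fast++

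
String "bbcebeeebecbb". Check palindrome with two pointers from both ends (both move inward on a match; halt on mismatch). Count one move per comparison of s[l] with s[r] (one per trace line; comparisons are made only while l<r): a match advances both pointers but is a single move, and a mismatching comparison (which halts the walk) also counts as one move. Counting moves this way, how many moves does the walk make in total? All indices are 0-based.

6 moves

[0,12] 'b'=='b' → l++,r--
[1,11] 'b'=='b' → l++,r--
[2,10] 'c'=='c' → l++,r--
[3,9] 'e'=='e' → l++,r--
[4,8] 'b'=='b' → l++,r--
[5,7] 'e'=='e' → l++,r--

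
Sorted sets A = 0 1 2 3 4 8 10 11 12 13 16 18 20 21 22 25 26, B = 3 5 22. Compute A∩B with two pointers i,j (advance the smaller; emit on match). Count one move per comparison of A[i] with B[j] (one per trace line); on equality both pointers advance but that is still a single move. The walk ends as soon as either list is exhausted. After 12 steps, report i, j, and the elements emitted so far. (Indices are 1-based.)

i=12, j=3, emitted=[3]

i=1 j=1: 0<3, i++
i=2 j=1: 1<3, i++
i=3 j=1: 2<3, i++
i=4 j=1: 3==3 emit, i++,j++
i=5 j=2: 4<5, i++
i=6 j=2: 8>5, j++
i=6 j=3: 8<22, i++
i=7 j=3: 10<22, i++
i=8 j=3: 11<22, i++
i=9 j=3: 12<22, i++
i=10 j=3: 13<22, i++
i=11 j=3: 16<22, i++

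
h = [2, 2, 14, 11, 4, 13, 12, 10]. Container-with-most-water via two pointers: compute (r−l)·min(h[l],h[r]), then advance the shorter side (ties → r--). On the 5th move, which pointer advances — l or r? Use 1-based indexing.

r

[1,8] min(2,10)*7=14 best=14 * → l++
[2,8] min(2,10)*6=12 best=14 → l++
[3,8] min(14,10)*5=50 best=50 * → r--
[3,7] min(14,12)*4=48 best=50 → r--
[3,6] min(14,13)*3=39 best=50 → r--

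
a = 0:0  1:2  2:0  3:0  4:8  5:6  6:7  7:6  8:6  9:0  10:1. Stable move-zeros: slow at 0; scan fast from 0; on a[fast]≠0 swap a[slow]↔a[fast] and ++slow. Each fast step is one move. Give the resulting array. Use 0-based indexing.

[2, 8, 6, 7, 6, 6, 1, 0, 0, 0, 0]

(s=0,f=0) a[fast]=0 → fast++
(s=0,f=1) a[fast]=2≠0 swap→a[0]=2 → slow++,fast++
(s=1,f=2) a[fast]=0 → fast++
(s=1,f=3) a[fast]=0 → fast++
(s=1,f=4) a[fast]=8≠0 swap→a[1]=8 → slow++,fast++
(s=2,f=5) a[fast]=6≠0 swap→a[2]=6 → slow++,fast++
(s=3,f=6) a[fast]=7≠0 swap→a[3]=7 → slow++,fast++
(s=4,f=7) a[fast]=6≠0 swap→a[4]=6 → slow++,fast++
(s=5,f=8) a[fast]=6≠0 swap→a[5]=6 → slow++,fast++
(s=6,f=9) a[fast]=0 → fast++
(s=6,f=10) a[fast]=1≠0 swap→a[6]=1 → slow++,fast++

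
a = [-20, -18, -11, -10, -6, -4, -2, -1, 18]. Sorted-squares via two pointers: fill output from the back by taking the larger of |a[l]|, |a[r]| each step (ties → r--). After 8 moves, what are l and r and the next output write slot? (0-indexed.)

l=0 r=8: |-20|>|18| out[8]=400, l++
l=1 r=8: |-18|<=|18| out[7]=324, r--
l=1 r=7: |-18|>|-1| out[6]=324, l++
l=2 r=7: |-11|>|-1| out[5]=121, l++
l=3 r=7: |-10|>|-1| out[4]=100, l++
l=4 r=7: |-6|>|-1| out[3]=36, l++
l=5 r=7: |-4|>|-1| out[2]=16, l++
l=6 r=7: |-2|>|-1| out[1]=4, l++

l=7, r=7, next write slot=0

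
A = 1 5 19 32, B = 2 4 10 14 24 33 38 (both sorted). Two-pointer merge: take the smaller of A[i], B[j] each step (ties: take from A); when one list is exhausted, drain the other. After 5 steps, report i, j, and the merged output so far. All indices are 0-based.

i=2, j=3, merged so far=[1, 2, 4, 5, 10]

i=0 j=0: A[i]=1<=B[j]=2 take 1, i++
i=1 j=0: A[i]=5>B[j]=2 take 2, j++
i=1 j=1: A[i]=5>B[j]=4 take 4, j++
i=1 j=2: A[i]=5<=B[j]=10 take 5, i++
i=2 j=2: A[i]=19>B[j]=10 take 10, j++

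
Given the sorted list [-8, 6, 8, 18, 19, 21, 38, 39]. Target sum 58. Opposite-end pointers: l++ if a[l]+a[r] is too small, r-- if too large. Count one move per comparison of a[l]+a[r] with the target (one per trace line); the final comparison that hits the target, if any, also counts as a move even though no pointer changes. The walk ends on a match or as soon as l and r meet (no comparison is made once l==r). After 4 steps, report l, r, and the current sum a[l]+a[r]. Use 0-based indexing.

l=4, r=7, sum=58

l=0 r=7: -8+39=31 <58, l++
l=1 r=7: 6+39=45 <58, l++
l=2 r=7: 8+39=47 <58, l++
l=3 r=7: 18+39=57 <58, l++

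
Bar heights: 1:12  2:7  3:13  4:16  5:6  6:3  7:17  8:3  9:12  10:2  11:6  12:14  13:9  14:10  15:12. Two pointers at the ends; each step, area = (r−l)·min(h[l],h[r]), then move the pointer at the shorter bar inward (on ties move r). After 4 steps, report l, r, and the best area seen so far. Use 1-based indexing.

l=1 r=15: min(12,12)*14=168 best=168 *, r--
l=1 r=14: min(12,10)*13=130 best=168, r--
l=1 r=13: min(12,9)*12=108 best=168, r--
l=1 r=12: min(12,14)*11=132 best=168, l++

l=2, r=12, best area=168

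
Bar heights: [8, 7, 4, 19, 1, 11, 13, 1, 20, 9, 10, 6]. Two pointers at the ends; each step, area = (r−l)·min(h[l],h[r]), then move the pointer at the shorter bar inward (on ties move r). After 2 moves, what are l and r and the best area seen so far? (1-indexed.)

l=2, r=11, best area=80

l=1 r=12: min(8,6)*11=66 best=66 *, r--
l=1 r=11: min(8,10)*10=80 best=80 *, l++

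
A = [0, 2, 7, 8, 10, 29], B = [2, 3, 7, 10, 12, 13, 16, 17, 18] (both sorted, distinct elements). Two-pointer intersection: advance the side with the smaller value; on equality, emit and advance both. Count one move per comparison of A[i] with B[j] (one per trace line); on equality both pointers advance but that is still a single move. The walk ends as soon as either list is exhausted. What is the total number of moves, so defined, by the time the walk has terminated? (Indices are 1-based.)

i=1 j=1: 0<2, i++
i=2 j=1: 2==2 emit, i++,j++
i=3 j=2: 7>3, j++
i=3 j=3: 7==7 emit, i++,j++
i=4 j=4: 8<10, i++
i=5 j=4: 10==10 emit, i++,j++
i=6 j=5: 29>12, j++
i=6 j=6: 29>13, j++
i=6 j=7: 29>16, j++
i=6 j=8: 29>17, j++
i=6 j=9: 29>18, j++

11 moves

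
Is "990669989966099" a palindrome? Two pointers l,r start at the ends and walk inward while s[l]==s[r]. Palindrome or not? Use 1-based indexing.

palindrome

l=1 r=15: '9'=='9', l++,r--
l=2 r=14: '9'=='9', l++,r--
l=3 r=13: '0'=='0', l++,r--
l=4 r=12: '6'=='6', l++,r--
l=5 r=11: '6'=='6', l++,r--
l=6 r=10: '9'=='9', l++,r--
l=7 r=9: '9'=='9', l++,r--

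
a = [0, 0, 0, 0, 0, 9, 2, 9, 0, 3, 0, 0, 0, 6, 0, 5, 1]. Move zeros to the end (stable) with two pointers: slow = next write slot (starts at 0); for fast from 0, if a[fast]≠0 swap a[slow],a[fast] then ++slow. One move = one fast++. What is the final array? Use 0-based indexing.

[9, 2, 9, 3, 6, 5, 1, 0, 0, 0, 0, 0, 0, 0, 0, 0, 0]

(s=0,f=0) a[fast]=0 → fast++
(s=0,f=1) a[fast]=0 → fast++
(s=0,f=2) a[fast]=0 → fast++
(s=0,f=3) a[fast]=0 → fast++
(s=0,f=4) a[fast]=0 → fast++
(s=0,f=5) a[fast]=9≠0 swap→a[0]=9 → slow++,fast++
(s=1,f=6) a[fast]=2≠0 swap→a[1]=2 → slow++,fast++
(s=2,f=7) a[fast]=9≠0 swap→a[2]=9 → slow++,fast++
(s=3,f=8) a[fast]=0 → fast++
(s=3,f=9) a[fast]=3≠0 swap→a[3]=3 → slow++,fast++
(s=4,f=10) a[fast]=0 → fast++
(s=4,f=11) a[fast]=0 → fast++
(s=4,f=12) a[fast]=0 → fast++
(s=4,f=13) a[fast]=6≠0 swap→a[4]=6 → slow++,fast++
(s=5,f=14) a[fast]=0 → fast++
(s=5,f=15) a[fast]=5≠0 swap→a[5]=5 → slow++,fast++
(s=6,f=16) a[fast]=1≠0 swap→a[6]=1 → slow++,fast++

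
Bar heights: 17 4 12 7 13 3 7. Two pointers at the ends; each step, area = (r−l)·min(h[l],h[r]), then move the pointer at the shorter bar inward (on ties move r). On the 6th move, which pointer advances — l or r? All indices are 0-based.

r

l=0 r=6: min(17,7)*6=42 best=42 *, r--
l=0 r=5: min(17,3)*5=15 best=42, r--
l=0 r=4: min(17,13)*4=52 best=52 *, r--
l=0 r=3: min(17,7)*3=21 best=52, r--
l=0 r=2: min(17,12)*2=24 best=52, r--
l=0 r=1: min(17,4)*1=4 best=52, r--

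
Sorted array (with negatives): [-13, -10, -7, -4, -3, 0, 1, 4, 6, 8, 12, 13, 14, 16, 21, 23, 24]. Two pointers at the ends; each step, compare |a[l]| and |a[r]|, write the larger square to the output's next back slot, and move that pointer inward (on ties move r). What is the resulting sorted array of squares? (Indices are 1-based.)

[1,17] |-13|<=|24| out[17]=576 → r--
[1,16] |-13|<=|23| out[16]=529 → r--
[1,15] |-13|<=|21| out[15]=441 → r--
[1,14] |-13|<=|16| out[14]=256 → r--
[1,13] |-13|<=|14| out[13]=196 → r--
[1,12] |-13|<=|13| out[12]=169 → r--
[1,11] |-13|>|12| out[11]=169 → l++
[2,11] |-10|<=|12| out[10]=144 → r--
[2,10] |-10|>|8| out[9]=100 → l++
[3,10] |-7|<=|8| out[8]=64 → r--
[3,9] |-7|>|6| out[7]=49 → l++
[4,9] |-4|<=|6| out[6]=36 → r--
[4,8] |-4|<=|4| out[5]=16 → r--
[4,7] |-4|>|1| out[4]=16 → l++
[5,7] |-3|>|1| out[3]=9 → l++
[6,7] |0|<=|1| out[2]=1 → r--
[6,6] |0|<=|0| out[1]=0 → r--

[0, 1, 9, 16, 16, 36, 49, 64, 100, 144, 169, 169, 196, 256, 441, 529, 576]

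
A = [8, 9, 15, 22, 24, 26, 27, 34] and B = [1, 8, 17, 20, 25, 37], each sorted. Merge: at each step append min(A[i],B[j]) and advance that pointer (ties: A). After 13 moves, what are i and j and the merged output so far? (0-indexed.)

[i=0,j=0] A[i]=8>B[j]=1 take 1 → j++
[i=0,j=1] A[i]=8<=B[j]=8 take 8 → i++
[i=1,j=1] A[i]=9>B[j]=8 take 8 → j++
[i=1,j=2] A[i]=9<=B[j]=17 take 9 → i++
[i=2,j=2] A[i]=15<=B[j]=17 take 15 → i++
[i=3,j=2] A[i]=22>B[j]=17 take 17 → j++
[i=3,j=3] A[i]=22>B[j]=20 take 20 → j++
[i=3,j=4] A[i]=22<=B[j]=25 take 22 → i++
[i=4,j=4] A[i]=24<=B[j]=25 take 24 → i++
[i=5,j=4] A[i]=26>B[j]=25 take 25 → j++
[i=5,j=5] A[i]=26<=B[j]=37 take 26 → i++
[i=6,j=5] A[i]=27<=B[j]=37 take 27 → i++
[i=7,j=5] A[i]=34<=B[j]=37 take 34 → i++

i=8, j=5, merged so far=[1, 8, 8, 9, 15, 17, 20, 22, 24, 25, 26, 27, 34]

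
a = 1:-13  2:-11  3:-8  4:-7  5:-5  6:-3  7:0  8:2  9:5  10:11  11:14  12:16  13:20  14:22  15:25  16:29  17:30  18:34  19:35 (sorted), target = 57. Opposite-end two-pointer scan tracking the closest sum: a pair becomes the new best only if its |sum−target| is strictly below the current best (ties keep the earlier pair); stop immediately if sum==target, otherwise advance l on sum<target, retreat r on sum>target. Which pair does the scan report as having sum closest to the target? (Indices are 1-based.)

pair (22, 35) with sum 57 (|Δ|=0)

[1,19] -13+35=22 d=35 * → l++
[2,19] -11+35=24 d=33 * → l++
[3,19] -8+35=27 d=30 * → l++
[4,19] -7+35=28 d=29 * → l++
[5,19] -5+35=30 d=27 * → l++
[6,19] -3+35=32 d=25 * → l++
[7,19] 0+35=35 d=22 * → l++
[8,19] 2+35=37 d=20 * → l++
[9,19] 5+35=40 d=17 * → l++
[10,19] 11+35=46 d=11 * → l++
[11,19] 14+35=49 d=8 * → l++
[12,19] 16+35=51 d=6 * → l++
[13,19] 20+35=55 d=2 * → l++
[14,19] 22+35=57 d=0 * → stop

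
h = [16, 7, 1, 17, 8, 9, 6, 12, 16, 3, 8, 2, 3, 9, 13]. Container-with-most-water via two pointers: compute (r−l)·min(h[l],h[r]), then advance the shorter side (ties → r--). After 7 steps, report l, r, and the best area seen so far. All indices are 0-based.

l=0 r=14: min(16,13)*14=182 best=182 *, r--
l=0 r=13: min(16,9)*13=117 best=182, r--
l=0 r=12: min(16,3)*12=36 best=182, r--
l=0 r=11: min(16,2)*11=22 best=182, r--
l=0 r=10: min(16,8)*10=80 best=182, r--
l=0 r=9: min(16,3)*9=27 best=182, r--
l=0 r=8: min(16,16)*8=128 best=182, r--

l=0, r=7, best area=182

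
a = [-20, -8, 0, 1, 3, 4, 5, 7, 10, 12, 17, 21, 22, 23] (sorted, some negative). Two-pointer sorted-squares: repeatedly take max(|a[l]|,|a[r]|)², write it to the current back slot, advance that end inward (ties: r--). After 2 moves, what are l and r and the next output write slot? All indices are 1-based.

[1,14] |-20|<=|23| out[14]=529 → r--
[1,13] |-20|<=|22| out[13]=484 → r--

l=1, r=12, next write slot=12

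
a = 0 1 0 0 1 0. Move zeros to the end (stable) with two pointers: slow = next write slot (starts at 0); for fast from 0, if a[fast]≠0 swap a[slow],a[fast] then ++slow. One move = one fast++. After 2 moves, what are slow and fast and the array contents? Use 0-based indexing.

slow=0 fast=0: a[fast]=0, fast++
slow=0 fast=1: a[fast]=1≠0 swap→a[0]=1, slow++,fast++

slow=1, fast=2, a=[1, 0, 0, 0, 1, 0]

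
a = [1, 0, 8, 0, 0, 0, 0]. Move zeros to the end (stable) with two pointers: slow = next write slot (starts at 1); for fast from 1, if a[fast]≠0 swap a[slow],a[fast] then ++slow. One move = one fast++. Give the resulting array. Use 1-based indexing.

(s=1,f=1) a[fast]=1≠0 swap→a[1]=1 → slow++,fast++
(s=2,f=2) a[fast]=0 → fast++
(s=2,f=3) a[fast]=8≠0 swap→a[2]=8 → slow++,fast++
(s=3,f=4) a[fast]=0 → fast++
(s=3,f=5) a[fast]=0 → fast++
(s=3,f=6) a[fast]=0 → fast++
(s=3,f=7) a[fast]=0 → fast++

[1, 8, 0, 0, 0, 0, 0]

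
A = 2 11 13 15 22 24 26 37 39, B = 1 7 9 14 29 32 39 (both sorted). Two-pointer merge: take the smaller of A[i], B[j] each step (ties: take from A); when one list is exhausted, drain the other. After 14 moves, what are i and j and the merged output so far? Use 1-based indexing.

i=9, j=7, merged so far=[1, 2, 7, 9, 11, 13, 14, 15, 22, 24, 26, 29, 32, 37]

[i=1,j=1] A[i]=2>B[j]=1 take 1 → j++
[i=1,j=2] A[i]=2<=B[j]=7 take 2 → i++
[i=2,j=2] A[i]=11>B[j]=7 take 7 → j++
[i=2,j=3] A[i]=11>B[j]=9 take 9 → j++
[i=2,j=4] A[i]=11<=B[j]=14 take 11 → i++
[i=3,j=4] A[i]=13<=B[j]=14 take 13 → i++
[i=4,j=4] A[i]=15>B[j]=14 take 14 → j++
[i=4,j=5] A[i]=15<=B[j]=29 take 15 → i++
[i=5,j=5] A[i]=22<=B[j]=29 take 22 → i++
[i=6,j=5] A[i]=24<=B[j]=29 take 24 → i++
[i=7,j=5] A[i]=26<=B[j]=29 take 26 → i++
[i=8,j=5] A[i]=37>B[j]=29 take 29 → j++
[i=8,j=6] A[i]=37>B[j]=32 take 32 → j++
[i=8,j=7] A[i]=37<=B[j]=39 take 37 → i++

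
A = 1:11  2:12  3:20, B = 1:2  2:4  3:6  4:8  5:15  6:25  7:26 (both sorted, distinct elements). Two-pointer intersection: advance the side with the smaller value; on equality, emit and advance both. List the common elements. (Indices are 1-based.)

intersection = []

[i=1,j=1] 11>2 → j++
[i=1,j=2] 11>4 → j++
[i=1,j=3] 11>6 → j++
[i=1,j=4] 11>8 → j++
[i=1,j=5] 11<15 → i++
[i=2,j=5] 12<15 → i++
[i=3,j=5] 20>15 → j++
[i=3,j=6] 20<25 → i++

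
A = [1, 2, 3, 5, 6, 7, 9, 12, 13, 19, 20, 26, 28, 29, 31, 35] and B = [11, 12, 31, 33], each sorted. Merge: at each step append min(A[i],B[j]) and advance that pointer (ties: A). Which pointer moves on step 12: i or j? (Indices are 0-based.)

i

[i=0,j=0] A[i]=1<=B[j]=11 take 1 → i++
[i=1,j=0] A[i]=2<=B[j]=11 take 2 → i++
[i=2,j=0] A[i]=3<=B[j]=11 take 3 → i++
[i=3,j=0] A[i]=5<=B[j]=11 take 5 → i++
[i=4,j=0] A[i]=6<=B[j]=11 take 6 → i++
[i=5,j=0] A[i]=7<=B[j]=11 take 7 → i++
[i=6,j=0] A[i]=9<=B[j]=11 take 9 → i++
[i=7,j=0] A[i]=12>B[j]=11 take 11 → j++
[i=7,j=1] A[i]=12<=B[j]=12 take 12 → i++
[i=8,j=1] A[i]=13>B[j]=12 take 12 → j++
[i=8,j=2] A[i]=13<=B[j]=31 take 13 → i++
[i=9,j=2] A[i]=19<=B[j]=31 take 19 → i++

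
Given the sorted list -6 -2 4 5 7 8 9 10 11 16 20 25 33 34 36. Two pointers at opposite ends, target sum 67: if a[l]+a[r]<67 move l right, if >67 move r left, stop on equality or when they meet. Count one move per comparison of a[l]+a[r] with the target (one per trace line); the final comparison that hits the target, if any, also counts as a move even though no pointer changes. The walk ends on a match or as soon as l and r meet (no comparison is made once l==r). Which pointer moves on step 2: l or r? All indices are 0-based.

[0,14] -6+36=30 <67 → l++
[1,14] -2+36=34 <67 → l++

l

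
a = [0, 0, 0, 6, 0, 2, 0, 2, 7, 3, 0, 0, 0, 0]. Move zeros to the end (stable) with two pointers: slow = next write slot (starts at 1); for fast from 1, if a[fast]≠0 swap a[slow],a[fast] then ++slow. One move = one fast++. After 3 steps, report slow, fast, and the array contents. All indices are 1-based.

slow=1 fast=1: a[fast]=0, fast++
slow=1 fast=2: a[fast]=0, fast++
slow=1 fast=3: a[fast]=0, fast++

slow=1, fast=4, a=[0, 0, 0, 6, 0, 2, 0, 2, 7, 3, 0, 0, 0, 0]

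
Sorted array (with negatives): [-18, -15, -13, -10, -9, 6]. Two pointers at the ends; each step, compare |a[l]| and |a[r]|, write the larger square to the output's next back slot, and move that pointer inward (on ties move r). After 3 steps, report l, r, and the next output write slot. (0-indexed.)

[0,5] |-18|>|6| out[5]=324 → l++
[1,5] |-15|>|6| out[4]=225 → l++
[2,5] |-13|>|6| out[3]=169 → l++

l=3, r=5, next write slot=2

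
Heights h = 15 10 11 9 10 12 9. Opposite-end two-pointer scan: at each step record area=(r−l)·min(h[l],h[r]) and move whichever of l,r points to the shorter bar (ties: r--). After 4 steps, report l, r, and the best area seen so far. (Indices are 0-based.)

l=0 r=6: min(15,9)*6=54 best=54 *, r--
l=0 r=5: min(15,12)*5=60 best=60 *, r--
l=0 r=4: min(15,10)*4=40 best=60, r--
l=0 r=3: min(15,9)*3=27 best=60, r--

l=0, r=2, best area=60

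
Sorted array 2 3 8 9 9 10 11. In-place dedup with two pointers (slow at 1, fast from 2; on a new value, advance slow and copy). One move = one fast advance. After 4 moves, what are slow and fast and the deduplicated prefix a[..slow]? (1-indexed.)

slow=4, fast=6, prefix=[2, 3, 8, 9]

slow=1 fast=2: a[fast]=3≠a[slow]=2 write a[2]=3, slow++,fast++
slow=2 fast=3: a[fast]=8≠a[slow]=3 write a[3]=8, slow++,fast++
slow=3 fast=4: a[fast]=9≠a[slow]=8 write a[4]=9, slow++,fast++
slow=4 fast=5: a[fast]=9=a[slow] dup, fast++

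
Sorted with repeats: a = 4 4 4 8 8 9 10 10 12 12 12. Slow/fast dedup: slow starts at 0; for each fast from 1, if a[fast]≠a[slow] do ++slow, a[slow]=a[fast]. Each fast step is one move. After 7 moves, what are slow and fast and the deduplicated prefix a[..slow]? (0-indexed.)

(s=0,f=1) a[fast]=4=a[slow] dup → fast++
(s=0,f=2) a[fast]=4=a[slow] dup → fast++
(s=0,f=3) a[fast]=8≠a[slow]=4 write a[1]=8 → slow++,fast++
(s=1,f=4) a[fast]=8=a[slow] dup → fast++
(s=1,f=5) a[fast]=9≠a[slow]=8 write a[2]=9 → slow++,fast++
(s=2,f=6) a[fast]=10≠a[slow]=9 write a[3]=10 → slow++,fast++
(s=3,f=7) a[fast]=10=a[slow] dup → fast++

slow=3, fast=8, prefix=[4, 8, 9, 10]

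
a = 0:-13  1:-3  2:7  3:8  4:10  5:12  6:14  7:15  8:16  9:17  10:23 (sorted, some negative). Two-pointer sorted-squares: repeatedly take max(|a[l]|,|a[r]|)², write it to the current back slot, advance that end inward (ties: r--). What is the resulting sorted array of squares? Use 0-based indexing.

l=0 r=10: |-13|<=|23| out[10]=529, r--
l=0 r=9: |-13|<=|17| out[9]=289, r--
l=0 r=8: |-13|<=|16| out[8]=256, r--
l=0 r=7: |-13|<=|15| out[7]=225, r--
l=0 r=6: |-13|<=|14| out[6]=196, r--
l=0 r=5: |-13|>|12| out[5]=169, l++
l=1 r=5: |-3|<=|12| out[4]=144, r--
l=1 r=4: |-3|<=|10| out[3]=100, r--
l=1 r=3: |-3|<=|8| out[2]=64, r--
l=1 r=2: |-3|<=|7| out[1]=49, r--
l=1 r=1: |-3|<=|-3| out[0]=9, r--

[9, 49, 64, 100, 144, 169, 196, 225, 256, 289, 529]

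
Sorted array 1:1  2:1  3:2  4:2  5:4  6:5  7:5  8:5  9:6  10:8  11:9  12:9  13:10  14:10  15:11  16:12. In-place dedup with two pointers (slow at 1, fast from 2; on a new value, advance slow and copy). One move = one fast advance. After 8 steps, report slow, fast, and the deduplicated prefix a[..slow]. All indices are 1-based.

slow=1 fast=2: a[fast]=1=a[slow] dup, fast++
slow=1 fast=3: a[fast]=2≠a[slow]=1 write a[2]=2, slow++,fast++
slow=2 fast=4: a[fast]=2=a[slow] dup, fast++
slow=2 fast=5: a[fast]=4≠a[slow]=2 write a[3]=4, slow++,fast++
slow=3 fast=6: a[fast]=5≠a[slow]=4 write a[4]=5, slow++,fast++
slow=4 fast=7: a[fast]=5=a[slow] dup, fast++
slow=4 fast=8: a[fast]=5=a[slow] dup, fast++
slow=4 fast=9: a[fast]=6≠a[slow]=5 write a[5]=6, slow++,fast++

slow=5, fast=10, prefix=[1, 2, 4, 5, 6]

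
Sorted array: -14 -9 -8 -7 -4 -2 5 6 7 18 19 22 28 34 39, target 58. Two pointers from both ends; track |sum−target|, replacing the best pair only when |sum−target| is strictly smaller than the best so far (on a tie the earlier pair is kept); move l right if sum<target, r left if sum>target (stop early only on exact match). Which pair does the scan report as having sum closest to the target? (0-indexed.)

l=0 r=14: -14+39=25 d=33 *, l++
l=1 r=14: -9+39=30 d=28 *, l++
l=2 r=14: -8+39=31 d=27 *, l++
l=3 r=14: -7+39=32 d=26 *, l++
l=4 r=14: -4+39=35 d=23 *, l++
l=5 r=14: -2+39=37 d=21 *, l++
l=6 r=14: 5+39=44 d=14 *, l++
l=7 r=14: 6+39=45 d=13 *, l++
l=8 r=14: 7+39=46 d=12 *, l++
l=9 r=14: 18+39=57 d=1 *, l++
l=10 r=14: 19+39=58 d=0 *, stop

pair (19, 39) with sum 58 (|Δ|=0)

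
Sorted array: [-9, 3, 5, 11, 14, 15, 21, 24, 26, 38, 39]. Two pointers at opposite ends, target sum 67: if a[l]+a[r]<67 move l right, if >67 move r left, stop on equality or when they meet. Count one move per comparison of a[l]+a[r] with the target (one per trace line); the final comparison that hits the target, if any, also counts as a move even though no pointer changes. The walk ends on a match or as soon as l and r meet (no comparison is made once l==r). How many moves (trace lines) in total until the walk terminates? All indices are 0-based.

10 moves

l=0 r=10: -9+39=30 <67, l++
l=1 r=10: 3+39=42 <67, l++
l=2 r=10: 5+39=44 <67, l++
l=3 r=10: 11+39=50 <67, l++
l=4 r=10: 14+39=53 <67, l++
l=5 r=10: 15+39=54 <67, l++
l=6 r=10: 21+39=60 <67, l++
l=7 r=10: 24+39=63 <67, l++
l=8 r=10: 26+39=65 <67, l++
l=9 r=10: 38+39=77 >67, r--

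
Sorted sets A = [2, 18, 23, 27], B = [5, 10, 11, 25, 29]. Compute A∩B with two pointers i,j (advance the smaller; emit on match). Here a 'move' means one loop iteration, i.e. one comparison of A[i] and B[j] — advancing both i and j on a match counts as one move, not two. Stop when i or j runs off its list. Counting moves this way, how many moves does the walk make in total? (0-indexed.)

8 moves

[i=0,j=0] 2<5 → i++
[i=1,j=0] 18>5 → j++
[i=1,j=1] 18>10 → j++
[i=1,j=2] 18>11 → j++
[i=1,j=3] 18<25 → i++
[i=2,j=3] 23<25 → i++
[i=3,j=3] 27>25 → j++
[i=3,j=4] 27<29 → i++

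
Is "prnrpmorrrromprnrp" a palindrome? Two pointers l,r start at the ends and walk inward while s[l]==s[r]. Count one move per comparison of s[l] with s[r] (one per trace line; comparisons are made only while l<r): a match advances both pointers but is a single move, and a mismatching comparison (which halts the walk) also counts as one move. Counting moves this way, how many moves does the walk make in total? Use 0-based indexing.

l=0 r=17: 'p'=='p', l++,r--
l=1 r=16: 'r'=='r', l++,r--
l=2 r=15: 'n'=='n', l++,r--
l=3 r=14: 'r'=='r', l++,r--
l=4 r=13: 'p'=='p', l++,r--
l=5 r=12: 'm'=='m', l++,r--
l=6 r=11: 'o'=='o', l++,r--
l=7 r=10: 'r'=='r', l++,r--
l=8 r=9: 'r'=='r', l++,r--

9 moves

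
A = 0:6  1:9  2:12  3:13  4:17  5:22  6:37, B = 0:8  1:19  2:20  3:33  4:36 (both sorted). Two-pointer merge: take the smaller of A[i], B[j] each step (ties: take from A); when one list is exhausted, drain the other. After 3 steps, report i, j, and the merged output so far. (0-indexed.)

[i=0,j=0] A[i]=6<=B[j]=8 take 6 → i++
[i=1,j=0] A[i]=9>B[j]=8 take 8 → j++
[i=1,j=1] A[i]=9<=B[j]=19 take 9 → i++

i=2, j=1, merged so far=[6, 8, 9]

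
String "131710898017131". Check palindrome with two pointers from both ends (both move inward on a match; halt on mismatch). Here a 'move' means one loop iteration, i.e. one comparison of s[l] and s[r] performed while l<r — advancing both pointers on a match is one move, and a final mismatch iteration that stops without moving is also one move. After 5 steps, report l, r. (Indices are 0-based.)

l=5, r=9

[0,14] '1'=='1' → l++,r--
[1,13] '3'=='3' → l++,r--
[2,12] '1'=='1' → l++,r--
[3,11] '7'=='7' → l++,r--
[4,10] '1'=='1' → l++,r--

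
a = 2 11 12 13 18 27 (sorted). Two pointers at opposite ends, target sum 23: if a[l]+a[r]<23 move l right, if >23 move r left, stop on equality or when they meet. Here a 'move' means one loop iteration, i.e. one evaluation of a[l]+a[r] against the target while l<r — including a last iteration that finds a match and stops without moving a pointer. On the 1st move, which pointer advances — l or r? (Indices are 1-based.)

r

[1,6] 2+27=29 >23 → r--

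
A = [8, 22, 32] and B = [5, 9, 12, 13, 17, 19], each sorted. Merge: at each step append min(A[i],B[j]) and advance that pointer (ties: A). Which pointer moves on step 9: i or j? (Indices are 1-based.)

i

i=1 j=1: A[i]=8>B[j]=5 take 5, j++
i=1 j=2: A[i]=8<=B[j]=9 take 8, i++
i=2 j=2: A[i]=22>B[j]=9 take 9, j++
i=2 j=3: A[i]=22>B[j]=12 take 12, j++
i=2 j=4: A[i]=22>B[j]=13 take 13, j++
i=2 j=5: A[i]=22>B[j]=17 take 17, j++
i=2 j=6: A[i]=22>B[j]=19 take 19, j++
i=2 j=7: B done, take A[i]=22, i++
i=3 j=7: B done, take A[i]=32, i++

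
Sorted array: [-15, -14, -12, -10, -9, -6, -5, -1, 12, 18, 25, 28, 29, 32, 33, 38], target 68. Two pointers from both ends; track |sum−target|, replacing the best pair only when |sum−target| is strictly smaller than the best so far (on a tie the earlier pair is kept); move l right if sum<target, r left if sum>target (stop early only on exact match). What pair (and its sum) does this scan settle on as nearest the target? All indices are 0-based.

pair (29, 38) with sum 67 (|Δ|=1)

l=0 r=15: -15+38=23 d=45 *, l++
l=1 r=15: -14+38=24 d=44 *, l++
l=2 r=15: -12+38=26 d=42 *, l++
l=3 r=15: -10+38=28 d=40 *, l++
l=4 r=15: -9+38=29 d=39 *, l++
l=5 r=15: -6+38=32 d=36 *, l++
l=6 r=15: -5+38=33 d=35 *, l++
l=7 r=15: -1+38=37 d=31 *, l++
l=8 r=15: 12+38=50 d=18 *, l++
l=9 r=15: 18+38=56 d=12 *, l++
l=10 r=15: 25+38=63 d=5 *, l++
l=11 r=15: 28+38=66 d=2 *, l++
l=12 r=15: 29+38=67 d=1 *, l++
l=13 r=15: 32+38=70 d=2, r--
l=13 r=14: 32+33=65 d=3, l++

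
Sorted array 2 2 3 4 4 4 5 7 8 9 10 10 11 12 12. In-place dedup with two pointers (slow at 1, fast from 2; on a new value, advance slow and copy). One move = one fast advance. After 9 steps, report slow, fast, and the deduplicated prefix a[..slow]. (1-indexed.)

slow=1 fast=2: a[fast]=2=a[slow] dup, fast++
slow=1 fast=3: a[fast]=3≠a[slow]=2 write a[2]=3, slow++,fast++
slow=2 fast=4: a[fast]=4≠a[slow]=3 write a[3]=4, slow++,fast++
slow=3 fast=5: a[fast]=4=a[slow] dup, fast++
slow=3 fast=6: a[fast]=4=a[slow] dup, fast++
slow=3 fast=7: a[fast]=5≠a[slow]=4 write a[4]=5, slow++,fast++
slow=4 fast=8: a[fast]=7≠a[slow]=5 write a[5]=7, slow++,fast++
slow=5 fast=9: a[fast]=8≠a[slow]=7 write a[6]=8, slow++,fast++
slow=6 fast=10: a[fast]=9≠a[slow]=8 write a[7]=9, slow++,fast++

slow=7, fast=11, prefix=[2, 3, 4, 5, 7, 8, 9]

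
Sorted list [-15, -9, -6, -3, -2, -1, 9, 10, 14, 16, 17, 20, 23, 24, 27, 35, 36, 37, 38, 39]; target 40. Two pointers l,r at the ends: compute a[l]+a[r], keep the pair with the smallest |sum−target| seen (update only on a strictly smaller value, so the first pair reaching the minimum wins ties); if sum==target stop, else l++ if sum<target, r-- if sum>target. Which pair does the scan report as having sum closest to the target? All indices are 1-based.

l=1 r=20: -15+39=24 d=16 *, l++
l=2 r=20: -9+39=30 d=10 *, l++
l=3 r=20: -6+39=33 d=7 *, l++
l=4 r=20: -3+39=36 d=4 *, l++
l=5 r=20: -2+39=37 d=3 *, l++
l=6 r=20: -1+39=38 d=2 *, l++
l=7 r=20: 9+39=48 d=8, r--
l=7 r=19: 9+38=47 d=7, r--
l=7 r=18: 9+37=46 d=6, r--
l=7 r=17: 9+36=45 d=5, r--
l=7 r=16: 9+35=44 d=4, r--
l=7 r=15: 9+27=36 d=4, l++
l=8 r=15: 10+27=37 d=3, l++
l=9 r=15: 14+27=41 d=1 *, r--
l=9 r=14: 14+24=38 d=2, l++
l=10 r=14: 16+24=40 d=0 *, stop

pair (16, 24) with sum 40 (|Δ|=0)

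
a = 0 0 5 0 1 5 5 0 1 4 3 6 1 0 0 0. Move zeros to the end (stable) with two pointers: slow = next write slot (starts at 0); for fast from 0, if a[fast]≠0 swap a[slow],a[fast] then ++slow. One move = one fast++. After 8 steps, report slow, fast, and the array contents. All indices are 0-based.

slow=0 fast=0: a[fast]=0, fast++
slow=0 fast=1: a[fast]=0, fast++
slow=0 fast=2: a[fast]=5≠0 swap→a[0]=5, slow++,fast++
slow=1 fast=3: a[fast]=0, fast++
slow=1 fast=4: a[fast]=1≠0 swap→a[1]=1, slow++,fast++
slow=2 fast=5: a[fast]=5≠0 swap→a[2]=5, slow++,fast++
slow=3 fast=6: a[fast]=5≠0 swap→a[3]=5, slow++,fast++
slow=4 fast=7: a[fast]=0, fast++

slow=4, fast=8, a=[5, 1, 5, 5, 0, 0, 0, 0, 1, 4, 3, 6, 1, 0, 0, 0]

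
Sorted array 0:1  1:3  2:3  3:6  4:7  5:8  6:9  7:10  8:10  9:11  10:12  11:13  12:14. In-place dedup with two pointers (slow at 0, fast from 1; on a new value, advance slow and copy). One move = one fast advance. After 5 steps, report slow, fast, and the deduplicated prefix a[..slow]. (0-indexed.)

(s=0,f=1) a[fast]=3≠a[slow]=1 write a[1]=3 → slow++,fast++
(s=1,f=2) a[fast]=3=a[slow] dup → fast++
(s=1,f=3) a[fast]=6≠a[slow]=3 write a[2]=6 → slow++,fast++
(s=2,f=4) a[fast]=7≠a[slow]=6 write a[3]=7 → slow++,fast++
(s=3,f=5) a[fast]=8≠a[slow]=7 write a[4]=8 → slow++,fast++

slow=4, fast=6, prefix=[1, 3, 6, 7, 8]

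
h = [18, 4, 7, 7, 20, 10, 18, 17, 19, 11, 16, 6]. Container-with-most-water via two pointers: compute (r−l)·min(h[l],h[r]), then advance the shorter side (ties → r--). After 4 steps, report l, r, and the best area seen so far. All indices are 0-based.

[0,11] min(18,6)*11=66 best=66 * → r--
[0,10] min(18,16)*10=160 best=160 * → r--
[0,9] min(18,11)*9=99 best=160 → r--
[0,8] min(18,19)*8=144 best=160 → l++

l=1, r=8, best area=160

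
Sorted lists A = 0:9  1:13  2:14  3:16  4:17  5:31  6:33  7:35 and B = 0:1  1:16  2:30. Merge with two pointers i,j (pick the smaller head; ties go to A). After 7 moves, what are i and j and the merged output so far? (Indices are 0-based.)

i=5, j=2, merged so far=[1, 9, 13, 14, 16, 16, 17]

[i=0,j=0] A[i]=9>B[j]=1 take 1 → j++
[i=0,j=1] A[i]=9<=B[j]=16 take 9 → i++
[i=1,j=1] A[i]=13<=B[j]=16 take 13 → i++
[i=2,j=1] A[i]=14<=B[j]=16 take 14 → i++
[i=3,j=1] A[i]=16<=B[j]=16 take 16 → i++
[i=4,j=1] A[i]=17>B[j]=16 take 16 → j++
[i=4,j=2] A[i]=17<=B[j]=30 take 17 → i++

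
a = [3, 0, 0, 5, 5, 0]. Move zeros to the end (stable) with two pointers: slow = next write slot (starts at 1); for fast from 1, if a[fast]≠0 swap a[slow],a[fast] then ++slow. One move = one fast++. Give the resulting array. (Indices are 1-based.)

[3, 5, 5, 0, 0, 0]

slow=1 fast=1: a[fast]=3≠0 swap→a[1]=3, slow++,fast++
slow=2 fast=2: a[fast]=0, fast++
slow=2 fast=3: a[fast]=0, fast++
slow=2 fast=4: a[fast]=5≠0 swap→a[2]=5, slow++,fast++
slow=3 fast=5: a[fast]=5≠0 swap→a[3]=5, slow++,fast++
slow=4 fast=6: a[fast]=0, fast++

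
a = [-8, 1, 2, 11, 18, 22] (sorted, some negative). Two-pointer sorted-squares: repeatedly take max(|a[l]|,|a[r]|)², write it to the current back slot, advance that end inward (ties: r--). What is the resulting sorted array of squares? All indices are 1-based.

[1, 4, 64, 121, 324, 484]

[1,6] |-8|<=|22| out[6]=484 → r--
[1,5] |-8|<=|18| out[5]=324 → r--
[1,4] |-8|<=|11| out[4]=121 → r--
[1,3] |-8|>|2| out[3]=64 → l++
[2,3] |1|<=|2| out[2]=4 → r--
[2,2] |1|<=|1| out[1]=1 → r--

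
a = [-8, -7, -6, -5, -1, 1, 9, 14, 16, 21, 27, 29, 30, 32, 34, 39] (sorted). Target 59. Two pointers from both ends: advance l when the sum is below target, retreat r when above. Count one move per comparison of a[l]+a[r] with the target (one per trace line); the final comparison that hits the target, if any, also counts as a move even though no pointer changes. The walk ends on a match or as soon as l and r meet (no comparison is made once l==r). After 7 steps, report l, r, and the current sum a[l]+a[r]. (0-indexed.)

[0,15] -8+39=31 <59 → l++
[1,15] -7+39=32 <59 → l++
[2,15] -6+39=33 <59 → l++
[3,15] -5+39=34 <59 → l++
[4,15] -1+39=38 <59 → l++
[5,15] 1+39=40 <59 → l++
[6,15] 9+39=48 <59 → l++

l=7, r=15, sum=53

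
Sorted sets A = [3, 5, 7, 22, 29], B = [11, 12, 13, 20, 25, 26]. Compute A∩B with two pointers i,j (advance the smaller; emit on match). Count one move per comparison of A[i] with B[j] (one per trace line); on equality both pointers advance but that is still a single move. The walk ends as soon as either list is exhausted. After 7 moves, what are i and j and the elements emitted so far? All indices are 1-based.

i=4, j=5, emitted=[]

i=1 j=1: 3<11, i++
i=2 j=1: 5<11, i++
i=3 j=1: 7<11, i++
i=4 j=1: 22>11, j++
i=4 j=2: 22>12, j++
i=4 j=3: 22>13, j++
i=4 j=4: 22>20, j++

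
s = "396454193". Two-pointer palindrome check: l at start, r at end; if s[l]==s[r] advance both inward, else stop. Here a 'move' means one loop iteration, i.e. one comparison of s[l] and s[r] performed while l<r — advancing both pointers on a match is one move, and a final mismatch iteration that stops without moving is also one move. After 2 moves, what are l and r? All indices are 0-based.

l=0 r=8: '3'=='3', l++,r--
l=1 r=7: '9'=='9', l++,r--

l=2, r=6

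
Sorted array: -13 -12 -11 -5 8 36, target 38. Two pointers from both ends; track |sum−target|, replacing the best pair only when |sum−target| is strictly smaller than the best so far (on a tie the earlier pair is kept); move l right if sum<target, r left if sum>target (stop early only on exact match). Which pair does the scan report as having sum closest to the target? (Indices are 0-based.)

l=0 r=5: -13+36=23 d=15 *, l++
l=1 r=5: -12+36=24 d=14 *, l++
l=2 r=5: -11+36=25 d=13 *, l++
l=3 r=5: -5+36=31 d=7 *, l++
l=4 r=5: 8+36=44 d=6 *, r--

pair (8, 36) with sum 44 (|Δ|=6)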